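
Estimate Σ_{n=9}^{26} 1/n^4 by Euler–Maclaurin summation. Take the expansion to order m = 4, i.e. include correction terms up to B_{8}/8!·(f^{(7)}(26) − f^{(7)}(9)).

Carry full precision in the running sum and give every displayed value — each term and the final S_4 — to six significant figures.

S_4 ≈ 0.000521167

The integral term ∫_9^26 1/x^4 dx = 0.000438282.
Endpoint term: (f(9) + f(26))/2 = (0.000152416 + 2.18830e-06)/2 = 7.73020e-05.
Integral + boundary = 0.000515584.
k=1: B_{2}/(2)! × [f^{(1)}(26) − f^{(1)}(9)] = 1/12 × (-3.36661e-07 − (-6.77404e-05)) = 5.61697e-06.
Running total after k=1: 0.000521201.
k=2: B_{4}/(4)! × [f^{(3)}(26) − f^{(3)}(9)] = −1/720 × (-1.49406e-08 − (-2.50890e-05)) = -3.48251e-08.
Running total after k=2: 0.000521166.
k=3: B_{6}/(6)! × [f^{(5)}(26) − f^{(5)}(9)] = 1/30240 × (-1.23768e-09 − (-1.73455e-05)) = 5.73553e-10.
Running total after k=3: 0.000521167.
k=4: B_{8}/(8)! × [f^{(7)}(26) − f^{(7)}(9)] = −1/1209600 × (-1.64780e-10 − (-1.92728e-05)) = -1.59330e-11.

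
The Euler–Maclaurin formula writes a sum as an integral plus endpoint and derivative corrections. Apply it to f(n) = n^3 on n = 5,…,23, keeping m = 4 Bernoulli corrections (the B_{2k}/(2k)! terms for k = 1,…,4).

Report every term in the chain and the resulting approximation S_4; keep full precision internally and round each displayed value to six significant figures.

The integral term ∫_5^23 x^3 dx = 69804.0.
Endpoint term: (f(5) + f(23))/2 = (125.000 + 12167.0)/2 = 6146.00.
Integral + boundary = 75950.0.
k=1: B_{2}/(2)! × [f^{(1)}(23) − f^{(1)}(5)] = 1/12 × (1587.00 − 75.0000) = 126.000.
After k=1: 76076.0.
k=2: B_{4}/(4)! × [f^{(3)}(23) − f^{(3)}(5)] = −1/720 × (6.00000 − 6.00000) = 0.00000.
After k=2: 76076.0.
k=3: B_{6}/(6)! × [f^{(5)}(23) − f^{(5)}(5)] = 1/30240 × (0.00000 − 0.00000) = 0.00000.
After k=3: 76076.0.
k=4: B_{8}/(8)! × [f^{(7)}(23) − f^{(7)}(5)] = −1/1209600 × (0.00000 − 0.00000) = 0.00000.

S_4 ≈ 76076.0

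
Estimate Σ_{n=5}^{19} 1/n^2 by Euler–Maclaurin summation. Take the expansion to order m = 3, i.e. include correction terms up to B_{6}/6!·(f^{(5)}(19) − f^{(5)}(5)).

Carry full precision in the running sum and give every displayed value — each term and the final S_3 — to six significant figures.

The integral term ∫_5^19 1/x^2 dx = 0.147368.
½[f(5) + f(19)] = ½[0.0400000 + 0.00277008] = 0.0213850.
Integral + boundary = 0.168753.
k=1: B_{2}/(2)! × [f^{(1)}(19) − f^{(1)}(5)] = 1/12 × (-0.000291588 − (-0.0160000)) = 0.00130903.
After k=1: 0.170062.
k=2: B_{4}/(4)! × [f^{(3)}(19) − f^{(3)}(5)] = −1/720 × (-9.69267e-06 − (-0.00768000)) = -1.06532e-05.
After k=2: 0.170052.
k=3: B_{6}/(6)! × [f^{(5)}(19) − f^{(5)}(5)] = 1/30240 × (-8.05485e-07 − (-0.00921600)) = 3.04735e-07.

S_3 ≈ 0.170052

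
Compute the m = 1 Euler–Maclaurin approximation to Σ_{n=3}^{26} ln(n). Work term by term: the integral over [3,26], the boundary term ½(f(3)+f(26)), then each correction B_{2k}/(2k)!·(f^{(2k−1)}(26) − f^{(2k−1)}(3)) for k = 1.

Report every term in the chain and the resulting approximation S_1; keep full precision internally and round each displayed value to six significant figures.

S_1 ≈ 60.5685

∫_3^26 ln(x) dx evaluates to 58.4147.
Boundary: ½(f(3) + f(26)) = ½(1.09861 + 3.25810) = 2.17835.
Integral + boundary = 60.5930.
k=1: B_{2}/(2)! × [f^{(1)}(26) − f^{(1)}(3)] = 1/12 × (0.0384615 − 0.333333) = -0.0245726.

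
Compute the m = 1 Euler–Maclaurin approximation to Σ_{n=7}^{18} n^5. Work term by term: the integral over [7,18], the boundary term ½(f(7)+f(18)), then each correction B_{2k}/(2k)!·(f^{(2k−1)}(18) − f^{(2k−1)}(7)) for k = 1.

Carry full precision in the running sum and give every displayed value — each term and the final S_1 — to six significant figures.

∫_7^18 x^5 dx evaluates to 5.64910e+06.
Boundary: ½(f(7) + f(18)) = ½(16807.0 + 1.88957e+06) = 953188.
Running total after boundary: 6.60228e+06.
Correction k=1: B_{2}/2! · (f^{(1)}(18) − f^{(1)}(7)) = 1/12 · (524880 − 12005.0) = 42739.6.

S_1 ≈ 6.64502e+06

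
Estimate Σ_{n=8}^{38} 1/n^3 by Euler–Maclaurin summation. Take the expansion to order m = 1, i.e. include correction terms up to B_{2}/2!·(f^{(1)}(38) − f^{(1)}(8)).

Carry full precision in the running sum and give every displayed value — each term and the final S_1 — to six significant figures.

Integral: ∫_8^38 1/x^3 dx = 0.00746624.
½[f(8) + f(38)] = ½[0.00195312 + 1.82242e-05] = 0.000985675.
Running total after boundary: 0.00845191.
Order-1 term: 1/12 · (-1.43876e-06 − (-0.000732422)) = 6.09153e-05.

S_1 ≈ 0.00851283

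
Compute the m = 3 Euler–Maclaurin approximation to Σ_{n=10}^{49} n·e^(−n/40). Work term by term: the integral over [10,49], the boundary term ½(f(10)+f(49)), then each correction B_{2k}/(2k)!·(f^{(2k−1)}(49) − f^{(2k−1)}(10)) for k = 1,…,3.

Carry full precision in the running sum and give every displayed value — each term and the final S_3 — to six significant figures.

S_3 ≈ 522.861

The integral term ∫_10^49 x·e^(−x/40) dx = 511.824.
½[f(10) + f(49)] = ½[7.78801 + 14.3941] = 11.0911.
So far: 522.915.
Correction k=1: B_{2}/2! · (f^{(1)}(49) − f^{(1)}(10)) = 1/12 · (-0.0660955 − 0.584101) = -0.0541830.
Partial sum through k=1: 522.861.
Correction k=2: B_{4}/4! · (f^{(3)}(49) − f^{(3)}(10)) = −1/720 · (0.000325887 − 0.00133856) = 1.40649e-06.
Partial sum through k=2: 522.861.
Correction k=3: B_{6}/6! · (f^{(5)}(49) − f^{(5)}(10)) = 1/30240 · (4.33178e-07 − 1.44504e-06) = -3.34611e-11.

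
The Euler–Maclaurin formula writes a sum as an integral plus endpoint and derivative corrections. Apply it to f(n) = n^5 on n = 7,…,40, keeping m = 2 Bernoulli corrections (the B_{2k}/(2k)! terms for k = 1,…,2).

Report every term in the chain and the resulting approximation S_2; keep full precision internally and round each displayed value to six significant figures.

S_2 ≈ 7.34921e+08

∫_7^40 x^5 dx evaluates to 6.82647e+08.
Boundary: ½(f(7) + f(40)) = ½(16807.0 + 1.02400e+08) = 5.12084e+07.
Integral + boundary = 7.33855e+08.
Correction k=1: B_{2}/2! · (f^{(1)}(40) − f^{(1)}(7)) = 1/12 · (1.28000e+07 − 12005.0) = 1.06567e+06.
Partial sum through k=1: 7.34921e+08.
Correction k=2: B_{4}/4! · (f^{(3)}(40) − f^{(3)}(7)) = −1/720 · (96000.0 − 2940.00) = -129.250.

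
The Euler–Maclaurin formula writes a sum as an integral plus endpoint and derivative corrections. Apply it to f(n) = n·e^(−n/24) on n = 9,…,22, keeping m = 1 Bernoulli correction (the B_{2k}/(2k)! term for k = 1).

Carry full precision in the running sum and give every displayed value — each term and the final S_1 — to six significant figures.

S_1 ≈ 110.357

The integral term ∫_9^22 x·e^(−x/24) dx = 102.899.
Endpoint term: (f(9) + f(22))/2 = (6.18560 + 8.79669)/2 = 7.49115.
So far: 110.390.
Order-1 term: 1/12 · (0.0333208 − 0.429556) = -0.0330196.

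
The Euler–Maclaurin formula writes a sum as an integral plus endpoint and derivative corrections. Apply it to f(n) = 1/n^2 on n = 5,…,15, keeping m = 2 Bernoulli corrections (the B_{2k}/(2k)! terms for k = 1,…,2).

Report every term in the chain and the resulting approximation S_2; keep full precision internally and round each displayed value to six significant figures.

S_2 ≈ 0.156829

Integral: ∫_5^15 1/x^2 dx = 0.133333.
Boundary: ½(f(5) + f(15)) = ½(0.0400000 + 0.00444444) = 0.0222222.
Integral + boundary = 0.155556.
Order-1 term: 1/12 · (-0.000592593 − (-0.0160000)) = 0.00128395.
Running total after k=1: 0.156840.
Order-2 term: −1/720 · (-3.16049e-05 − (-0.00768000)) = -1.06228e-05.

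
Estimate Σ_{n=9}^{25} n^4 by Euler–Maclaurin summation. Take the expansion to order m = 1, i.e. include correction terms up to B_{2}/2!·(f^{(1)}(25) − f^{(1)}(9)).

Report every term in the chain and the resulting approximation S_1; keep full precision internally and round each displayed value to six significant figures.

The integral term ∫_9^25 x^4 dx = 1.94132e+06.
½[f(9) + f(25)] = ½[6561.00 + 390625] = 198593.
So far: 2.13991e+06.
Order-1 term: 1/12 · (62500.0 − 2916.00) = 4965.33.

S_1 ≈ 2.14487e+06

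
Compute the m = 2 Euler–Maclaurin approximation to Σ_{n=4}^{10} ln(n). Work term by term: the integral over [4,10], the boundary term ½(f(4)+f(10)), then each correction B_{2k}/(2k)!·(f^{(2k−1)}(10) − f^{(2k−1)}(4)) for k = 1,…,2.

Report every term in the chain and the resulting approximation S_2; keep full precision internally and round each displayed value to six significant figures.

∫_4^10 ln(x) dx evaluates to 11.4807.
Boundary: ½(f(4) + f(10)) = ½(1.38629 + 2.30259) = 1.84444.
Running total after boundary: 13.3251.
Order-1 term: 1/12 · (0.100000 − 0.250000) = -0.0125000.
Running total after k=1: 13.3126.
Order-2 term: −1/720 · (0.00200000 − 0.0312500) = 4.06250e-05.

S_2 ≈ 13.3127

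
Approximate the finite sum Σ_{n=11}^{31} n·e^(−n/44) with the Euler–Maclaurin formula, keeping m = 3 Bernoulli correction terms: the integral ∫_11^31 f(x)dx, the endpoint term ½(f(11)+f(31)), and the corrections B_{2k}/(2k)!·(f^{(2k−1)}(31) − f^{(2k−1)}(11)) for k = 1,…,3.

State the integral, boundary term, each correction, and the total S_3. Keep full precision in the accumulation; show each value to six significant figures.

S_3 ≈ 265.307

∫_11^31 x·e^(−x/44) dx evaluates to 253.398.
Boundary: ½(f(11) + f(31)) = ½(8.56681 + 15.3243) = 11.9456.
Integral + boundary = 265.344.
Order-1 term: 1/12 · (0.146053 − 0.584101) = -0.0365040.
Partial sum through k=1: 265.307.
Order-2 term: −1/720 · (0.000586115 − 0.00110625) = 7.22411e-07.
Partial sum through k=2: 265.307.
Order-3 term: 1/30240 · (5.66524e-07 − 9.86982e-07) = -1.39040e-11.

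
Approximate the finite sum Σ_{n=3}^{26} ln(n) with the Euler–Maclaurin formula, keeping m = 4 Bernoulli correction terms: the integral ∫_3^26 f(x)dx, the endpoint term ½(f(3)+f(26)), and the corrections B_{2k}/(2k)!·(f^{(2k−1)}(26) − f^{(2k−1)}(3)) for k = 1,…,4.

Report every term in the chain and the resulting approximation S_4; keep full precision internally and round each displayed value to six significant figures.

∫_3^26 ln(x) dx evaluates to 58.4147.
Boundary: ½(f(3) + f(26)) = ½(1.09861 + 3.25810) = 2.17835.
So far: 60.5930.
Order-1 term: 1/12 · (0.0384615 − 0.333333) = -0.0245726.
Partial sum through k=1: 60.5685.
Order-2 term: −1/720 · (0.000113792 − 0.0740741) = 0.000102723.
Partial sum through k=2: 60.5686.
Order-3 term: 1/30240 · (2.01997e-06 − 0.0987654) = -3.26599e-06.
Partial sum through k=3: 60.5686.
Order-4 term: −1/1209600 · (8.96436e-08 − 0.329218) = 2.72171e-07.

S_4 ≈ 60.5686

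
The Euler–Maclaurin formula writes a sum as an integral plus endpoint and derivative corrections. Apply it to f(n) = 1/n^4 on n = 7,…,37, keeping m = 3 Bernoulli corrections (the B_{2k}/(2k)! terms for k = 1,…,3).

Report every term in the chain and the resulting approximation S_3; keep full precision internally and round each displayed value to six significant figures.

∫_7^37 1/x^4 dx evaluates to 0.000965237.
Boundary: ½(f(7) + f(37)) = ½(0.000416493 + 5.33572e-07) = 0.000208513.
Integral + boundary = 0.00117375.
Correction k=1: B_{2}/2! · (f^{(1)}(37) − f^{(1)}(7)) = 1/12 · (-5.76835e-08 − (-0.000237996)) = 1.98282e-05.
After k=1: 0.00119358.
Correction k=2: B_{4}/4! · (f^{(3)}(37) − f^{(3)}(7)) = −1/720 · (-1.26406e-09 − (-0.000145712)) = -2.02376e-07.
After k=2: 0.00119338.
Correction k=3: B_{6}/6! · (f^{(5)}(37) − f^{(5)}(7)) = 1/30240 · (-5.17075e-11 − (-0.000166528)) = 5.50687e-09.

S_3 ≈ 0.00119338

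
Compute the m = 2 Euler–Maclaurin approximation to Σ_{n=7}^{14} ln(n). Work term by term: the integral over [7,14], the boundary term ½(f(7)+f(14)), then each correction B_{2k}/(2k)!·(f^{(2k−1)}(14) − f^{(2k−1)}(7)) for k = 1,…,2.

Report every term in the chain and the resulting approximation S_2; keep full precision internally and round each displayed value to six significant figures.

The integral term ∫_7^14 ln(x) dx = 16.3254.
Boundary: ½(f(7) + f(14)) = ½(1.94591 + 2.63906) = 2.29248.
So far: 18.6179.
Order-1 term: 1/12 · (0.0714286 − 0.142857) = -0.00595238.
After k=1: 18.6120.
Order-2 term: −1/720 · (0.000728863 − 0.00583090) = 7.08617e-06.

S_2 ≈ 18.6120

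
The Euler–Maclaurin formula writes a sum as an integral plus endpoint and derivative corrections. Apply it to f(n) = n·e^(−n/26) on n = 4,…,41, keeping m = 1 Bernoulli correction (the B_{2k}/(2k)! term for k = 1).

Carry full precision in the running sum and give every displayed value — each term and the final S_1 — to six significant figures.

S_1 ≈ 314.741

The integral term ∫_4^41 x·e^(−x/26) dx = 308.861.
Endpoint term: (f(4) + f(41))/2 = (3.42962 + 8.47100)/2 = 5.95031.
Running total after boundary: 314.811.
k=1: B_{2}/(2)! × [f^{(1)}(41) − f^{(1)}(4)] = 1/12 × (-0.119198 − 0.725496) = -0.0703911.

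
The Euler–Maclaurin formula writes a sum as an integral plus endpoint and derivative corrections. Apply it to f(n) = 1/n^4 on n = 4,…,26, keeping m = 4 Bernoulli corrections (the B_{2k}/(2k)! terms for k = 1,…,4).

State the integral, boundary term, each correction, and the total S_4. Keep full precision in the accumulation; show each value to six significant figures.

∫_4^26 1/x^4 dx evaluates to 0.00518937.
Endpoint term: (f(4) + f(26))/2 = (0.00390625 + 2.18830e-06)/2 = 0.00195422.
Running total after boundary: 0.00714359.
k=1: B_{2}/(2)! × [f^{(1)}(26) − f^{(1)}(4)] = 1/12 × (-3.36661e-07 − (-0.00390625)) = 0.000325493.
After k=1: 0.00746908.
k=2: B_{4}/(4)! × [f^{(3)}(26) − f^{(3)}(4)] = −1/720 × (-1.49406e-08 − (-0.00732422)) = -1.01725e-05.
After k=2: 0.00745891.
k=3: B_{6}/(6)! × [f^{(5)}(26) − f^{(5)}(4)] = 1/30240 × (-1.23768e-09 − (-0.0256348)) = 8.47710e-07.
After k=3: 0.00745976.
k=4: B_{8}/(8)! × [f^{(7)}(26) − f^{(7)}(4)] = −1/1209600 × (-1.64780e-10 − (-0.144196)) = -1.19209e-07.

S_4 ≈ 0.00745964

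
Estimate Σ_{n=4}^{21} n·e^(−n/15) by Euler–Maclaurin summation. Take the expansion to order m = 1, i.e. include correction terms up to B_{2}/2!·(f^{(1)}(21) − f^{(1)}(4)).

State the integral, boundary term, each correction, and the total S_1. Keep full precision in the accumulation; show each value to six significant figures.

∫_4^21 x·e^(−x/15) dx evaluates to 85.1272.
Boundary: ½(f(4) + f(21)) = ½(3.06371 + 5.17854) = 4.12112.
Running total after boundary: 89.2483.
Correction k=1: B_{2}/2! · (f^{(1)}(21) − f^{(1)}(4)) = 1/12 · (-0.0986388 − 0.561681) = -0.0550266.

S_1 ≈ 89.1933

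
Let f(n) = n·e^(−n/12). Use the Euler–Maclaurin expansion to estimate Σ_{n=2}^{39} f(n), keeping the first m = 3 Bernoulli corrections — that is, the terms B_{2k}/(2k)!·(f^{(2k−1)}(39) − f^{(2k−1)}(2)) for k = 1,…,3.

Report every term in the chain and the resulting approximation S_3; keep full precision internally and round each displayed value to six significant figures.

Integral: ∫_2^39 x·e^(−x/12) dx = 118.479.
½[f(2) + f(39)] = ½[1.69296 + 1.51219] = 1.60258.
So far: 120.082.
Correction k=1: B_{2}/2! · (f^{(1)}(39) − f^{(1)}(2)) = 1/12 · (-0.0872420 − 0.705401) = -0.0660536.
Running total after k=1: 120.016.
Correction k=2: B_{4}/4! · (f^{(3)}(39) − f^{(3)}(2)) = −1/720 · (-6.73163e-05 − 0.0166553) = 2.32259e-05.
Running total after k=2: 120.016.
Correction k=3: B_{6}/6! · (f^{(5)}(39) − f^{(5)}(2)) = 1/30240 · (3.27232e-06 − 0.000197306) = -6.41644e-09.

S_3 ≈ 120.016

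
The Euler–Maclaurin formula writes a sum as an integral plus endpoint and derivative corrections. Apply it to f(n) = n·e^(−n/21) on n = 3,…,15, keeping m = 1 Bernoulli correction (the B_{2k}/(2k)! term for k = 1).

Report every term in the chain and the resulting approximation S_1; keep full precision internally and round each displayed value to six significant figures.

S_1 ≈ 71.7346

∫_3^15 x·e^(−x/21) dx evaluates to 66.8130.
Boundary: ½(f(3) + f(15)) = ½(2.60063 + 7.34312) = 4.97188.
Running total after boundary: 71.7848.
Order-1 term: 1/12 · (0.139869 − 0.743038) = -0.0502641.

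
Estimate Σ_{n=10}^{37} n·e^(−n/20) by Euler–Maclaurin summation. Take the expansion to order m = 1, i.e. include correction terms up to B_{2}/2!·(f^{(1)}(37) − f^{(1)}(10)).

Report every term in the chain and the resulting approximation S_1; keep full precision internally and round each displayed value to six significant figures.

S_1 ≈ 190.573

The integral term ∫_10^37 x·e^(−x/20) dx = 184.668.
Boundary: ½(f(10) + f(37)) = ½(6.06531 + 5.81778) = 5.94154.
Running total after boundary: 190.610.
Correction k=1: B_{2}/2! · (f^{(1)}(37) − f^{(1)}(10)) = 1/12 · (-0.133652 − 0.303265) = -0.0364097.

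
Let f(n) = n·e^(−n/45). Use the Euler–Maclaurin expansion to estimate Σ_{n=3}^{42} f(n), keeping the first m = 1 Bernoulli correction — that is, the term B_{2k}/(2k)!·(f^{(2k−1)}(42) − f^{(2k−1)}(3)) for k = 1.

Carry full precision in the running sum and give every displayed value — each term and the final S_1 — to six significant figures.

The integral term ∫_3^42 x·e^(−x/45) dx = 481.158.
½[f(3) + f(42)] = ½[2.80652 + 16.5161] = 9.66132.
Integral + boundary = 490.819.
Correction k=1: B_{2}/2! · (f^{(1)}(42) − f^{(1)}(3)) = 1/12 · (0.0262160 − 0.873140) = -0.0705770.

S_1 ≈ 490.748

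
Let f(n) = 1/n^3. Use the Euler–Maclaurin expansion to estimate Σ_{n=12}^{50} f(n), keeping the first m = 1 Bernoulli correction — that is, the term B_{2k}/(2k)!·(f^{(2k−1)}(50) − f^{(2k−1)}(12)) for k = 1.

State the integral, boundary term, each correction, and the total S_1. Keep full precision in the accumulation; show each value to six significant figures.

S_1 ≈ 0.00357759

Integral: ∫_12^50 1/x^3 dx = 0.00327222.
Endpoint term: (f(12) + f(50))/2 = (0.000578704 + 8.00000e-06)/2 = 0.000293352.
So far: 0.00356557.
Correction k=1: B_{2}/2! · (f^{(1)}(50) − f^{(1)}(12)) = 1/12 · (-4.80000e-07 − (-0.000144676)) = 1.20163e-05.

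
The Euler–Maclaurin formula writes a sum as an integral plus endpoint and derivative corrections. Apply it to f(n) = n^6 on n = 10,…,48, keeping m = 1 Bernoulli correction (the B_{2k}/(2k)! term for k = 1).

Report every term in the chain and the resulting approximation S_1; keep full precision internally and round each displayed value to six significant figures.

S_1 ≈ 9.01086e+10

The integral term ∫_10^48 x^6 dx = 8.38655e+10.
½[f(10) + f(48)] = ½[1.00000e+06 + 1.22306e+10] = 6.11580e+09.
Running total after boundary: 8.99813e+10.
k=1: B_{2}/(2)! × [f^{(1)}(48) − f^{(1)}(10)] = 1/12 × (1.52882e+09 − 600000) = 1.27352e+08.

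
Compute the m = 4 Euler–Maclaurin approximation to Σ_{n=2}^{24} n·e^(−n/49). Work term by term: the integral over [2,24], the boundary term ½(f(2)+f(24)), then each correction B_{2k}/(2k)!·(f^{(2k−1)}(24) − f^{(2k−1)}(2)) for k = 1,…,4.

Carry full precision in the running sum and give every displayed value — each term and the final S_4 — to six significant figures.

S_4 ≈ 215.504

Integral: ∫_2^24 x·e^(−x/49) dx = 207.242.
½[f(2) + f(24)] = ½[1.92001 + 14.7060] = 8.31302.
Running total after boundary: 215.555.
k=1: B_{2}/(2)! × [f^{(1)}(24) − f^{(1)}(2)] = 1/12 × (0.312628 − 0.920822) = -0.0506828.
Partial sum through k=1: 215.504.
k=2: B_{4}/(4)! × [f^{(3)}(24) − f^{(3)}(2)] = −1/720 × (0.000640621 − 0.00118319) = 7.53564e-07.
Partial sum through k=2: 215.504.
k=3: B_{6}/(6)! × [f^{(5)}(24) − f^{(5)}(2)] = 1/30240 × (4.79398e-07 − 8.25847e-07) = -1.14566e-11.
Partial sum through k=3: 215.504.
k=4: B_{8}/(8)! × [f^{(7)}(24) − f^{(7)}(2)] = −1/1209600 × (2.88206e-10 − 4.82676e-10) = 1.60772e-16.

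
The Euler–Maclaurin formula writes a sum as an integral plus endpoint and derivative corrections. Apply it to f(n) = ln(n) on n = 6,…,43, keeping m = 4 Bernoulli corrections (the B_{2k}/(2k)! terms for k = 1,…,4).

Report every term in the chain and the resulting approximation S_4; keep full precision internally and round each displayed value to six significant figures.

Integral: ∫_6^43 ln(x) dx = 113.981.
½[f(6) + f(43)] = ½[1.79176 + 3.76120] = 2.77648.
Integral + boundary = 116.758.
Order-1 term: 1/12 · (0.0232558 − 0.166667) = -0.0119509.
After k=1: 116.746.
Order-2 term: −1/720 · (2.51550e-05 − 0.00925926) = 1.28251e-05.
After k=2: 116.746.
Order-3 term: 1/30240 · (1.63256e-07 − 0.00308642) = -1.02059e-07.
After k=3: 116.746.
Order-4 term: −1/1209600 · (2.64883e-09 − 0.00257202) = 2.12633e-09.

S_4 ≈ 116.746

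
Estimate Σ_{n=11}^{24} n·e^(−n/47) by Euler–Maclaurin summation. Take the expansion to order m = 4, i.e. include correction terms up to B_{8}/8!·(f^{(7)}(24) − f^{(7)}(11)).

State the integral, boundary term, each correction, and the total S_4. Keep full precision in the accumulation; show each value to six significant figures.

S_4 ≈ 166.113

The integral term ∫_11^24 x·e^(−x/47) dx = 154.585.
Endpoint term: (f(11) + f(24))/2 = (8.70461 + 14.4027)/2 = 11.5537.
Running total after boundary: 166.139.
Order-1 term: 1/12 · (0.293672 − 0.606124) = -0.0260376.
Partial sum through k=1: 166.113.
Order-2 term: −1/720 · (0.000676277 − 0.000990847) = 4.36902e-07.
Partial sum through k=2: 166.113.
Order-3 term: 1/30240 · (5.52110e-07 − 7.72886e-07) = -7.30078e-12.
Partial sum through k=3: 166.113.
Order-4 term: −1/1209600 · (3.61283e-10 − 4.96705e-10) = 1.11956e-16.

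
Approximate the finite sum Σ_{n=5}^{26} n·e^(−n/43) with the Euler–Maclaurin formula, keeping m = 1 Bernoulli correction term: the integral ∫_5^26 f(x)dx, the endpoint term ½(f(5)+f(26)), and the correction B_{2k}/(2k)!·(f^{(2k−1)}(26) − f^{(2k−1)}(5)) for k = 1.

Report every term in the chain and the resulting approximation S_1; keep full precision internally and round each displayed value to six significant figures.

Integral: ∫_5^26 x·e^(−x/43) dx = 216.660.
Boundary: ½(f(5) + f(26)) = ½(4.45113 + 14.2029) = 9.32701.
So far: 225.987.
Correction k=1: B_{2}/2! · (f^{(1)}(26) − f^{(1)}(5)) = 1/12 · (0.215965 − 0.786712) = -0.0475622.

S_1 ≈ 225.939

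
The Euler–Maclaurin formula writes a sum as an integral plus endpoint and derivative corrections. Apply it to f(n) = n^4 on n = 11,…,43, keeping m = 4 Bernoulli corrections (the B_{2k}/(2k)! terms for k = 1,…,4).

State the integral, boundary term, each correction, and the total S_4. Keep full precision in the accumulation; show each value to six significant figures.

S_4 ≈ 3.11123e+07

The integral term ∫_11^43 x^4 dx = 2.93695e+07.
Boundary: ½(f(11) + f(43)) = ½(14641.0 + 3.41880e+06) = 1.71672e+06.
So far: 3.10862e+07.
Correction k=1: B_{2}/2! · (f^{(1)}(43) − f^{(1)}(11)) = 1/12 · (318028 − 5324.00) = 26058.7.
Running total after k=1: 3.11123e+07.
Correction k=2: B_{4}/4! · (f^{(3)}(43) − f^{(3)}(11)) = −1/720 · (1032.00 − 264.000) = -1.06667.
Running total after k=2: 3.11123e+07.
Correction k=3: B_{6}/6! · (f^{(5)}(43) − f^{(5)}(11)) = 1/30240 · (0.00000 − 0.00000) = 0.00000.
Running total after k=3: 3.11123e+07.
Correction k=4: B_{8}/8! · (f^{(7)}(43) − f^{(7)}(11)) = −1/1209600 · (0.00000 − 0.00000) = 0.00000.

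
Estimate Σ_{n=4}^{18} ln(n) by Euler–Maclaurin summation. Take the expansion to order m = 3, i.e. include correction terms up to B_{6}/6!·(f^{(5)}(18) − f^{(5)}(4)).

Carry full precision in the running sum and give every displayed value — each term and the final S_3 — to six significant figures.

S_3 ≈ 34.6037

∫_4^18 ln(x) dx evaluates to 32.4815.
Boundary: ½(f(4) + f(18)) = ½(1.38629 + 2.89037) = 2.13833.
Integral + boundary = 34.6198.
Order-1 term: 1/12 · (0.0555556 − 0.250000) = -0.0162037.
Partial sum through k=1: 34.6036.
Order-2 term: −1/720 · (0.000342936 − 0.0312500) = 4.29265e-05.
Partial sum through k=2: 34.6037.
Order-3 term: 1/30240 · (1.27013e-05 − 0.0234375) = -7.74630e-07.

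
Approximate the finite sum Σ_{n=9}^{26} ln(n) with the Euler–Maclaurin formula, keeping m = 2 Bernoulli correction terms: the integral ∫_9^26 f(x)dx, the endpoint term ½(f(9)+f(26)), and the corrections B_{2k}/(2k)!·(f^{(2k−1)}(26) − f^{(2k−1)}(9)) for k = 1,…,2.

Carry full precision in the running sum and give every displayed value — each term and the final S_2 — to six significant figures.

S_2 ≈ 50.6571

The integral term ∫_9^26 ln(x) dx = 47.9355.
Endpoint term: (f(9) + f(26))/2 = (2.19722 + 3.25810)/2 = 2.72766.
So far: 50.6631.
k=1: B_{2}/(2)! × [f^{(1)}(26) − f^{(1)}(9)] = 1/12 × (0.0384615 − 0.111111) = -0.00605413.
After k=1: 50.6571.
k=2: B_{4}/(4)! × [f^{(3)}(26) − f^{(3)}(9)] = −1/720 × (0.000113792 − 0.00274348) = 3.65235e-06.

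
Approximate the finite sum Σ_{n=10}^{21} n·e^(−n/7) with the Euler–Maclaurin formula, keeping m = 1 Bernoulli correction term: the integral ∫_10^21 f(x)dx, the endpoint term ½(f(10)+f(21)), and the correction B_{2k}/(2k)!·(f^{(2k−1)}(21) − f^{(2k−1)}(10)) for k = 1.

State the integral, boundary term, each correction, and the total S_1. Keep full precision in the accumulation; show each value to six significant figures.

S_1 ≈ 20.4815

Integral: ∫_10^21 x·e^(−x/7) dx = 18.7602.
½[f(10) + f(21)] = ½[2.39651 + 1.04553] = 1.72102.
So far: 20.4812.
k=1: B_{2}/(2)! × [f^{(1)}(21) − f^{(1)}(10)] = 1/12 × (-0.0995741 − (-0.102708)) = 0.000261121.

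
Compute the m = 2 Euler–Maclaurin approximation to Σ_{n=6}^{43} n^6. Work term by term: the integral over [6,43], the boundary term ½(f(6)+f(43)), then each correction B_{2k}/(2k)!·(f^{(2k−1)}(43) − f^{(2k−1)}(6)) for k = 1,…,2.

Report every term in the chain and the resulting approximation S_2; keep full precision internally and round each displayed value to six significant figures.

Integral: ∫_6^43 x^6 dx = 3.88312e+10.
½[f(6) + f(43)] = ½[46656.0 + 6.32136e+09] = 3.16070e+09.
So far: 4.19919e+10.
Correction k=1: B_{2}/2! · (f^{(1)}(43) − f^{(1)}(6)) = 1/12 · (8.82051e+08 − 46656.0) = 7.35003e+07.
Partial sum through k=1: 4.20654e+10.
Correction k=2: B_{4}/4! · (f^{(3)}(43) − f^{(3)}(6)) = −1/720 · (9.54084e+06 − 25920.0) = -13215.2.

S_2 ≈ 4.20654e+10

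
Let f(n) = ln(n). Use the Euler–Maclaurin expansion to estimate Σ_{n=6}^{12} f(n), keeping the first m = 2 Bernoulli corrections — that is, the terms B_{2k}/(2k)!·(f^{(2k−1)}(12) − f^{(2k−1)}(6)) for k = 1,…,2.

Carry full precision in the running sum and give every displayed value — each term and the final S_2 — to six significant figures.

S_2 ≈ 15.1997

The integral term ∫_6^12 ln(x) dx = 13.0683.
Endpoint term: (f(6) + f(12))/2 = (1.79176 + 2.48491)/2 = 2.13833.
Integral + boundary = 15.2067.
Order-1 term: 1/12 · (0.0833333 − 0.166667) = -0.00694444.
Partial sum through k=1: 15.1997.
Order-2 term: −1/720 · (0.00115741 − 0.00925926) = 1.12526e-05.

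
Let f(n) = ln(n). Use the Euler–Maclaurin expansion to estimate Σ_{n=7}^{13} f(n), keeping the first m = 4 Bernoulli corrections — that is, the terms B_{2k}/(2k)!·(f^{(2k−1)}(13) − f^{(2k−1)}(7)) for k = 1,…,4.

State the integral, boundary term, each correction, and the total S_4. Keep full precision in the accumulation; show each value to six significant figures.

∫_7^13 ln(x) dx evaluates to 13.7230.
Boundary: ½(f(7) + f(13)) = ½(1.94591 + 2.56495) = 2.25543.
So far: 15.9784.
Correction k=1: B_{2}/2! · (f^{(1)}(13) − f^{(1)}(7)) = 1/12 · (0.0769231 − 0.142857) = -0.00549451.
After k=1: 15.9729.
Correction k=2: B_{4}/4! · (f^{(3)}(13) − f^{(3)}(7)) = −1/720 · (0.000910332 − 0.00583090) = 6.83413e-06.
After k=2: 15.9729.
Correction k=3: B_{6}/6! · (f^{(5)}(13) − f^{(5)}(7)) = 1/30240 · (6.46390e-05 − 0.00142798) = -4.50839e-08.
After k=3: 15.9729.
Correction k=4: B_{8}/8! · (f^{(7)}(13) − f^{(7)}(7)) = −1/1209600 · (1.14744e-05 − 0.000874271) = 7.13291e-10.

S_4 ≈ 15.9729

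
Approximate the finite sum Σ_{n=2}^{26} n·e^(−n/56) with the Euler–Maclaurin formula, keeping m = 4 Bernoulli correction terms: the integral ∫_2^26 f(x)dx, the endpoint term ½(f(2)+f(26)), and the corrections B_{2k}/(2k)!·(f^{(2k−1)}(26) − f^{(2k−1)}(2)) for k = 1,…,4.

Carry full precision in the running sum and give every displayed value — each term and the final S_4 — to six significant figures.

S_4 ≈ 256.677

The integral term ∫_2^26 x·e^(−x/56) dx = 247.590.
Boundary: ½(f(2) + f(26)) = ½(1.92983 + 16.3432) = 9.13651.
Integral + boundary = 256.726.
k=1: B_{2}/(2)! × [f^{(1)}(26) − f^{(1)}(2)] = 1/12 × (0.336741 − 0.930455) = -0.0494761.
After k=1: 256.677.
k=2: B_{4}/(4)! × [f^{(3)}(26) − f^{(3)}(2)] = −1/720 × (0.000508262 − 0.000912081) = 5.60860e-07.
After k=2: 256.677.
k=3: B_{6}/(6)! × [f^{(5)}(26) − f^{(5)}(2)] = 1/30240 × (2.89906e-07 − 4.87073e-07) = -6.52008e-12.
After k=3: 256.677.
k=4: B_{8}/(8)! × [f^{(7)}(26) − f^{(7)}(2)] = −1/1209600 × (1.33207e-10 − 2.17890e-10) = 7.00091e-17.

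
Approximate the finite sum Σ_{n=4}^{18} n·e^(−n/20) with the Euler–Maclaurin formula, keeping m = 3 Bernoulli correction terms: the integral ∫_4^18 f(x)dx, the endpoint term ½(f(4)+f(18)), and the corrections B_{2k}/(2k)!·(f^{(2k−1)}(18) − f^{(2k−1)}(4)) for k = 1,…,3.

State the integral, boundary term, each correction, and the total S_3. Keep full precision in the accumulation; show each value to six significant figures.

Integral: ∫_4^18 x·e^(−x/20) dx = 83.9978.
Endpoint term: (f(4) + f(18))/2 = (3.27492 + 7.31825)/2 = 5.29659.
So far: 89.2944.
Order-1 term: 1/12 · (0.0406570 − 0.654985) = -0.0511940.
Running total after k=1: 89.2432.
Order-2 term: −1/720 · (0.00213449 − 0.00573112) = 4.99531e-06.
Running total after k=2: 89.2432.
Order-3 term: 1/30240 · (1.04183e-05 − 2.45619e-05) = -4.67711e-10.

S_3 ≈ 89.2432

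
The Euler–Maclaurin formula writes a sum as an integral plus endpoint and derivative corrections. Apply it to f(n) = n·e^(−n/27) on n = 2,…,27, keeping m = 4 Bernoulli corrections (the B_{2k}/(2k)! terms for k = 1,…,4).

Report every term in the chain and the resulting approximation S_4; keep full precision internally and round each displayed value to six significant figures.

Integral: ∫_2^27 x·e^(−x/27) dx = 190.728.
Endpoint term: (f(2) + f(27))/2 = (1.85721 + 9.93274)/2 = 5.89498.
Integral + boundary = 196.623.
Correction k=1: B_{2}/2! · (f^{(1)}(27) − f^{(1)}(2)) = 1/12 · (0.00000 − 0.859818) = -0.0716515.
After k=1: 196.551.
Correction k=2: B_{4}/4! · (f^{(3)}(27) − f^{(3)}(2)) = −1/720 · (0.00100927 − 0.00372706) = 3.77470e-06.
After k=2: 196.551.
Correction k=3: B_{6}/6! · (f^{(5)}(27) − f^{(5)}(2)) = 1/30240 · (2.76892e-06 − 8.60722e-06) = -1.93065e-10.
After k=3: 196.551.
Correction k=4: B_{8}/8! · (f^{(7)}(27) − f^{(7)}(2)) = −1/1209600 · (5.69737e-09 − 1.66007e-08) = 9.01396e-15.

S_4 ≈ 196.551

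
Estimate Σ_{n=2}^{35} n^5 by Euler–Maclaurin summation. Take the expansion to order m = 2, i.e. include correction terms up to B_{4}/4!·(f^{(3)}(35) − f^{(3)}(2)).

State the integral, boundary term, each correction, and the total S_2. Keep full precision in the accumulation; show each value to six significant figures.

The integral term ∫_2^35 x^5 dx = 3.06378e+08.
Endpoint term: (f(2) + f(35))/2 = (32.0000 + 5.25219e+07)/2 = 2.62610e+07.
So far: 3.32639e+08.
Correction k=1: B_{2}/2! · (f^{(1)}(35) − f^{(1)}(2)) = 1/12 · (7.50312e+06 − 80.0000) = 625254.
After k=1: 3.33264e+08.
Correction k=2: B_{4}/4! · (f^{(3)}(35) − f^{(3)}(2)) = −1/720 · (73500.0 − 240.000) = -101.750.

S_2 ≈ 3.33264e+08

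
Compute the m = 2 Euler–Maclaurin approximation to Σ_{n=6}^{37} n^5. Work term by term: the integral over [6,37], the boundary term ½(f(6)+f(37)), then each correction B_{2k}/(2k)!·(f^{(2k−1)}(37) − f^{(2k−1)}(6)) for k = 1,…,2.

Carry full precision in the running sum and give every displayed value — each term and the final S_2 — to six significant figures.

S_2 ≈ 4.63069e+08

Integral: ∫_6^37 x^5 dx = 4.27613e+08.
½[f(6) + f(37)] = ½[7776.00 + 6.93440e+07] = 3.46759e+07.
Running total after boundary: 4.62289e+08.
Correction k=1: B_{2}/2! · (f^{(1)}(37) − f^{(1)}(6)) = 1/12 · (9.37080e+06 − 6480.00) = 780360.
After k=1: 4.63070e+08.
Correction k=2: B_{4}/4! · (f^{(3)}(37) − f^{(3)}(6)) = −1/720 · (82140.0 − 2160.00) = -111.083.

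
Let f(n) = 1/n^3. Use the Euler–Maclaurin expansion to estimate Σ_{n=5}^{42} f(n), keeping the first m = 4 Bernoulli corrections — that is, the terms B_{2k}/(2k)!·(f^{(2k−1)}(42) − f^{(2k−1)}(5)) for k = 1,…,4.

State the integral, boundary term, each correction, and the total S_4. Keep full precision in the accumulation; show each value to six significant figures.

S_4 ≈ 0.0241181

Integral: ∫_5^42 1/x^3 dx = 0.0197166.
Boundary: ½(f(5) + f(42)) = ½(0.00800000 + 1.34975e-05) = 0.00400675.
Integral + boundary = 0.0237233.
k=1: B_{2}/(2)! × [f^{(1)}(42) − f^{(1)}(5)] = 1/12 × (-9.64104e-07 − (-0.00480000)) = 0.000399920.
Running total after k=1: 0.0241232.
k=2: B_{4}/(4)! × [f^{(3)}(42) − f^{(3)}(5)] = −1/720 × (-1.09309e-08 − (-0.00384000)) = -5.33332e-06.
Running total after k=2: 0.0241179.
k=3: B_{6}/(6)! × [f^{(5)}(42) − f^{(5)}(5)] = 1/30240 × (-2.60259e-10 − (-0.00645120)) = 2.13333e-07.
Running total after k=3: 0.0241181.
k=4: B_{8}/(8)! × [f^{(7)}(42) − f^{(7)}(5)] = −1/1209600 × (-1.06228e-11 − (-0.0185795)) = -1.53600e-08.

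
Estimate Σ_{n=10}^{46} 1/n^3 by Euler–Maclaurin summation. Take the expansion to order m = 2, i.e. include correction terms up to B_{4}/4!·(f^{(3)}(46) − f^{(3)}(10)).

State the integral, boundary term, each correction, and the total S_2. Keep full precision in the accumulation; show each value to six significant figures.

∫_10^46 1/x^3 dx evaluates to 0.00476371.
½[f(10) + f(46)] = ½[0.00100000 + 1.02737e-05] = 0.000505137.
Running total after boundary: 0.00526884.
Correction k=1: B_{2}/2! · (f^{(1)}(46) − f^{(1)}(10)) = 1/12 · (-6.70023e-07 − (-0.000300000)) = 2.49442e-05.
Running total after k=1: 0.00529379.
Correction k=2: B_{4}/4! · (f^{(3)}(46) − f^{(3)}(10)) = −1/720 · (-6.33292e-09 − (-6.00000e-05)) = -8.33245e-08.

S_2 ≈ 0.00529370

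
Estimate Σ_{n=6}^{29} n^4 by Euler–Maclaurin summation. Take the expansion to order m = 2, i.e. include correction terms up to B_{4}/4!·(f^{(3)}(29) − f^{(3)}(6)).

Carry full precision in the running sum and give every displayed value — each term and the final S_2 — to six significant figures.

S_2 ≈ 4.46302e+06

Integral: ∫_6^29 x^4 dx = 4.10067e+06.
Endpoint term: (f(6) + f(29))/2 = (1296.00 + 707281)/2 = 354288.
Running total after boundary: 4.45496e+06.
Correction k=1: B_{2}/2! · (f^{(1)}(29) − f^{(1)}(6)) = 1/12 · (97556.0 − 864.000) = 8057.67.
Partial sum through k=1: 4.46302e+06.
Correction k=2: B_{4}/4! · (f^{(3)}(29) − f^{(3)}(6)) = −1/720 · (696.000 − 144.000) = -0.766667.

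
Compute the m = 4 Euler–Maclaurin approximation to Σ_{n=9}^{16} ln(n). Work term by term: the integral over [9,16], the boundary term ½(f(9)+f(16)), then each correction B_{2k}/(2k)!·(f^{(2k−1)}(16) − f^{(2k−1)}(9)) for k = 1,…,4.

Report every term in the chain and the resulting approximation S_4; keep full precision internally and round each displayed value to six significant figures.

S_4 ≈ 20.0673

∫_9^16 ln(x) dx evaluates to 17.5864.
Endpoint term: (f(9) + f(16))/2 = (2.19722 + 2.77259)/2 = 2.48491.
Integral + boundary = 20.0713.
k=1: B_{2}/(2)! × [f^{(1)}(16) − f^{(1)}(9)] = 1/12 × (0.0625000 − 0.111111) = -0.00405093.
Running total after k=1: 20.0673.
k=2: B_{4}/(4)! × [f^{(3)}(16) − f^{(3)}(9)] = −1/720 × (0.000488281 − 0.00274348) = 3.13223e-06.
Running total after k=2: 20.0673.
k=3: B_{6}/(6)! × [f^{(5)}(16) − f^{(5)}(9)] = 1/30240 × (2.28882e-05 − 0.000406442) = -1.26837e-08.
Running total after k=3: 20.0673.
k=4: B_{8}/(8)! × [f^{(7)}(16) − f^{(7)}(9)] = −1/1209600 × (2.68221e-06 − 0.000150534) = 1.22232e-10.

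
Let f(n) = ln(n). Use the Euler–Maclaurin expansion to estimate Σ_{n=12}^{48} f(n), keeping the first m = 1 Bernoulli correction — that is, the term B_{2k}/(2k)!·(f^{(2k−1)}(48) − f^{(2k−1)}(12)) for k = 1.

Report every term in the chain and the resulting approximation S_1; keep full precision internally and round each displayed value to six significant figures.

S_1 ≈ 123.172

The integral term ∫_12^48 ln(x) dx = 119.999.
½[f(12) + f(48)] = ½[2.48491 + 3.87120] = 3.17805.
Running total after boundary: 123.177.
Order-1 term: 1/12 · (0.0208333 − 0.0833333) = -0.00520833.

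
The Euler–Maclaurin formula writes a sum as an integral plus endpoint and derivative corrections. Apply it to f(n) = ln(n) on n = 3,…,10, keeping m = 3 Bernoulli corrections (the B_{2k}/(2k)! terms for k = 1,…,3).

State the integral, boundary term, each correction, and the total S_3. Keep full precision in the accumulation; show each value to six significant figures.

S_3 ≈ 14.4113

Integral: ∫_3^10 ln(x) dx = 12.7300.
Endpoint term: (f(3) + f(10))/2 = (1.09861 + 2.30259)/2 = 1.70060.
Integral + boundary = 14.4306.
Order-1 term: 1/12 · (0.100000 − 0.333333) = -0.0194444.
Running total after k=1: 14.4112.
Order-2 term: −1/720 · (0.00200000 − 0.0740741) = 0.000100103.
Running total after k=2: 14.4113.
Order-3 term: 1/30240 · (0.000240000 − 0.0987654) = -3.25812e-06.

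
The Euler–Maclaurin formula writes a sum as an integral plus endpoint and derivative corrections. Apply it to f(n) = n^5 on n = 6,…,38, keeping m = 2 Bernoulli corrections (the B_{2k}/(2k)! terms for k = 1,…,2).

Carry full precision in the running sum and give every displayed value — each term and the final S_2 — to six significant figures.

S_2 ≈ 5.42305e+08

∫_6^38 x^5 dx evaluates to 5.01815e+08.
Boundary: ½(f(6) + f(38)) = ½(7776.00 + 7.92352e+07) = 3.96215e+07.
So far: 5.41436e+08.
k=1: B_{2}/(2)! × [f^{(1)}(38) − f^{(1)}(6)] = 1/12 × (1.04257e+07 − 6480.00) = 868267.
Partial sum through k=1: 5.42305e+08.
k=2: B_{4}/(4)! × [f^{(3)}(38) − f^{(3)}(6)] = −1/720 × (86640.0 − 2160.00) = -117.333.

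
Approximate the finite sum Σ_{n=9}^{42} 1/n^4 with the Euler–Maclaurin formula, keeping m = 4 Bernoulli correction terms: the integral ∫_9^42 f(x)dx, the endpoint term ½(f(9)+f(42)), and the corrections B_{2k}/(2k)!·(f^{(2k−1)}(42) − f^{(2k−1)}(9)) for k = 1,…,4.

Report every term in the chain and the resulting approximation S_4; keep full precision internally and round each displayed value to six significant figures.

S_4 ≈ 0.000534725

∫_9^42 1/x^4 dx evaluates to 0.000452748.
Endpoint term: (f(9) + f(42))/2 = (0.000152416 + 3.21368e-07)/2 = 7.63686e-05.
Running total after boundary: 0.000529117.
k=1: B_{2}/(2)! × [f^{(1)}(42) − f^{(1)}(9)] = 1/12 × (-3.06065e-08 − (-6.77404e-05)) = 5.64248e-06.
Running total after k=1: 0.000534759.
k=2: B_{4}/(4)! × [f^{(3)}(42) − f^{(3)}(9)] = −1/720 × (-5.20519e-10 − (-2.50890e-05)) = -3.48451e-08.
Running total after k=2: 0.000534724.
k=3: B_{6}/(6)! × [f^{(5)}(42) − f^{(5)}(9)] = 1/30240 × (-1.65244e-11 − (-1.73455e-05)) = 5.73594e-10.
Running total after k=3: 0.000534725.
k=4: B_{8}/(8)! × [f^{(7)}(42) − f^{(7)}(9)] = −1/1209600 × (-8.43082e-13 − (-1.92728e-05)) = -1.59332e-11.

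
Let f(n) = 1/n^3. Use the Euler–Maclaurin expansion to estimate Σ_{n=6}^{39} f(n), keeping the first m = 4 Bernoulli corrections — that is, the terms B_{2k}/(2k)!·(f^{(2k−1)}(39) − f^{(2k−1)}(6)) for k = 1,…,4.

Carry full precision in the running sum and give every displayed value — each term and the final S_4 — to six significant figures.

S_4 ≈ 0.0160745

Integral: ∫_6^39 1/x^3 dx = 0.0135602.
½[f(6) + f(39)] = ½[0.00462963 + 1.68580e-05] = 0.00232324.
Integral + boundary = 0.0158834.
k=1: B_{2}/(2)! × [f^{(1)}(39) − f^{(1)}(6)] = 1/12 × (-1.29677e-06 − (-0.00231481)) = 0.000192793.
Partial sum through k=1: 0.0160762.
k=2: B_{4}/(4)! × [f^{(3)}(39) − f^{(3)}(6)] = −1/720 × (-1.70515e-08 − (-0.00128601)) = -1.78610e-06.
Partial sum through k=2: 0.0160744.
k=3: B_{6}/(6)! × [f^{(5)}(39) − f^{(5)}(6)] = 1/30240 × (-4.70851e-10 − (-0.00150034)) = 4.96145e-08.
Partial sum through k=3: 0.0160745.
k=4: B_{8}/(8)! × [f^{(7)}(39) − f^{(7)}(6)] = −1/1209600 × (-2.22888e-11 − (-0.00300069)) = -2.48073e-09.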